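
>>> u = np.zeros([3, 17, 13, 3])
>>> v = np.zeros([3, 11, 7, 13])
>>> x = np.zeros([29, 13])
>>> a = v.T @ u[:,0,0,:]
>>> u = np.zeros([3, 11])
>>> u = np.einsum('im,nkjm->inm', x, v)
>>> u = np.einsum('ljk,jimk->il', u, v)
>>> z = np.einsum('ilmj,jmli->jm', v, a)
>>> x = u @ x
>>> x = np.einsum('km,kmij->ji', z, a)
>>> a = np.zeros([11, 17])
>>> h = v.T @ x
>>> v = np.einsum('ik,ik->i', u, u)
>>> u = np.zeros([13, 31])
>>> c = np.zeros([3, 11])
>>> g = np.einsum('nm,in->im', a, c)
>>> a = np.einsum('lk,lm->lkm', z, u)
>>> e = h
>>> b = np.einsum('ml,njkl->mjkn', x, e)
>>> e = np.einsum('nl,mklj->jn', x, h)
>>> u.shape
(13, 31)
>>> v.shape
(11,)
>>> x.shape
(3, 11)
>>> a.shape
(13, 7, 31)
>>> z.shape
(13, 7)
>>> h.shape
(13, 7, 11, 11)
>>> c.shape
(3, 11)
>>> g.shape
(3, 17)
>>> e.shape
(11, 3)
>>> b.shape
(3, 7, 11, 13)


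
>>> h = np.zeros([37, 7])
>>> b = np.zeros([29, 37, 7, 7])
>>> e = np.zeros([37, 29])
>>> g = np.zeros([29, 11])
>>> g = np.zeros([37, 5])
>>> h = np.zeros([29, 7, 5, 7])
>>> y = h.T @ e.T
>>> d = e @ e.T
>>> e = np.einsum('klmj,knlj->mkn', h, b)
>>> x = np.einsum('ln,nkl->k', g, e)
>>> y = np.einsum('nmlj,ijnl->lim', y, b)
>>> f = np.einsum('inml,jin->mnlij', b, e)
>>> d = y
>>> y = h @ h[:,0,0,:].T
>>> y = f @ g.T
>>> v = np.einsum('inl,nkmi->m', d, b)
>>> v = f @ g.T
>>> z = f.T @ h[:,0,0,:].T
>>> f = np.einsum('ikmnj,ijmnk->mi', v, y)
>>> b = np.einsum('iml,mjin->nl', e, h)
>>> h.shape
(29, 7, 5, 7)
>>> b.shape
(7, 37)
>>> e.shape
(5, 29, 37)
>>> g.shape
(37, 5)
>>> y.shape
(7, 37, 7, 29, 37)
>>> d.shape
(7, 29, 5)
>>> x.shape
(29,)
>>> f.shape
(7, 7)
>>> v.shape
(7, 37, 7, 29, 37)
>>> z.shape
(5, 29, 7, 37, 29)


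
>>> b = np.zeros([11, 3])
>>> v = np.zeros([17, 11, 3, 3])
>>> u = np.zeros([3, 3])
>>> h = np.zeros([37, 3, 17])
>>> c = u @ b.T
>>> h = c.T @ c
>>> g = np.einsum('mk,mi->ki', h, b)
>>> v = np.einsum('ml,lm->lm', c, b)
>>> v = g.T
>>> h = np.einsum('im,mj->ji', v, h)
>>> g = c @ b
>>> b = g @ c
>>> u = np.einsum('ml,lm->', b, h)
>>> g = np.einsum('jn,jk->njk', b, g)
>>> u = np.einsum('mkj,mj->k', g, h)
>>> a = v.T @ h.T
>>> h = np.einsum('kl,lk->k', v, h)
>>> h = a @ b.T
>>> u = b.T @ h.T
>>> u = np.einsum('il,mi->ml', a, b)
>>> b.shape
(3, 11)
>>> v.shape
(3, 11)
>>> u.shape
(3, 11)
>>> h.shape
(11, 3)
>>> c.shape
(3, 11)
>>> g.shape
(11, 3, 3)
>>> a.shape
(11, 11)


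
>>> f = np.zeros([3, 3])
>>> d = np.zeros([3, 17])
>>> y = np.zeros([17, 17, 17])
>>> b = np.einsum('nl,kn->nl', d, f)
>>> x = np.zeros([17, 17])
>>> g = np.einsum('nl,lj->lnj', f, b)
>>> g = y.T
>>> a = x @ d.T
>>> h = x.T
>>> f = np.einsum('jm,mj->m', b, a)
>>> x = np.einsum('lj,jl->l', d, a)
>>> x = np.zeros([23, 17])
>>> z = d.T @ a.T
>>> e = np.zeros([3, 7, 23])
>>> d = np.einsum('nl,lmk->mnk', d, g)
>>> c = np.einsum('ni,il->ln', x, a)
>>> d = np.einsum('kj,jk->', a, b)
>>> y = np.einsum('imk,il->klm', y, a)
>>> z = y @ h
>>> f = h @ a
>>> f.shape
(17, 3)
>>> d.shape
()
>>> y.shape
(17, 3, 17)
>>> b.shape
(3, 17)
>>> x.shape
(23, 17)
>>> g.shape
(17, 17, 17)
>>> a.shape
(17, 3)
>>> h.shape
(17, 17)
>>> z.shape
(17, 3, 17)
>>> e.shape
(3, 7, 23)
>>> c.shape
(3, 23)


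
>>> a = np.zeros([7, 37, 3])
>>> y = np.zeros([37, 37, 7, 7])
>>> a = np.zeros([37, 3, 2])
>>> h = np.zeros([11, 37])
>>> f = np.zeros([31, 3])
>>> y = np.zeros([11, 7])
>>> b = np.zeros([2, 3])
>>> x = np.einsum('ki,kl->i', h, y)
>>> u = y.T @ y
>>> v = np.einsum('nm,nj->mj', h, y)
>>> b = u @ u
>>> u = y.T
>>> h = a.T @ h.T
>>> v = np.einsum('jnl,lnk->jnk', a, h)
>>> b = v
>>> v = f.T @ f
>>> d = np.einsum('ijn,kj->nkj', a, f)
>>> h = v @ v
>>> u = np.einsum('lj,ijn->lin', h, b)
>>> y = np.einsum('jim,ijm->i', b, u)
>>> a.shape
(37, 3, 2)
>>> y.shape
(3,)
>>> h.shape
(3, 3)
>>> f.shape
(31, 3)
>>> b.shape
(37, 3, 11)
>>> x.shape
(37,)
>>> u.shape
(3, 37, 11)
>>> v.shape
(3, 3)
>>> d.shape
(2, 31, 3)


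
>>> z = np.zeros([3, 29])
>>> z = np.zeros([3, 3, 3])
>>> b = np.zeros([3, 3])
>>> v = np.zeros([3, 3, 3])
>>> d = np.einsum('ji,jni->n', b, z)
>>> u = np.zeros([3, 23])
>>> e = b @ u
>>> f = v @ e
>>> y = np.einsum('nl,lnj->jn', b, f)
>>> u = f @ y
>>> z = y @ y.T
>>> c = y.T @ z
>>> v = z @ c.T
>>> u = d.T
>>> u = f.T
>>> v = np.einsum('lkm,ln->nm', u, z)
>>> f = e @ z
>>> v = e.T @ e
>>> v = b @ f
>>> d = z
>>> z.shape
(23, 23)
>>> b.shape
(3, 3)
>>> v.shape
(3, 23)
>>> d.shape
(23, 23)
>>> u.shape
(23, 3, 3)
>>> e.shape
(3, 23)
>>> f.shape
(3, 23)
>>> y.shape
(23, 3)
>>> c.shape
(3, 23)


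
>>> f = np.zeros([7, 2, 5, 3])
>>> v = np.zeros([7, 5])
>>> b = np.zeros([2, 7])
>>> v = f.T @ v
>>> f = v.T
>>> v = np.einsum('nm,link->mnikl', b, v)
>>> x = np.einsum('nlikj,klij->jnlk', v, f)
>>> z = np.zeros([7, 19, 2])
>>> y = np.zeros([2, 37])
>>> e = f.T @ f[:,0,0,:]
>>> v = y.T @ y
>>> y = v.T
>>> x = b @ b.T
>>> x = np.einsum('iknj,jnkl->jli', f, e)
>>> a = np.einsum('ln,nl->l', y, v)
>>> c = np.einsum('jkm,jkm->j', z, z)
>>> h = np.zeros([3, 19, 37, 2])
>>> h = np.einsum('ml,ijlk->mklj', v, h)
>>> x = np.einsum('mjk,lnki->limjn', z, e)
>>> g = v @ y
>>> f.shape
(5, 2, 5, 3)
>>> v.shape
(37, 37)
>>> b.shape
(2, 7)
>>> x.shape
(3, 3, 7, 19, 5)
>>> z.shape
(7, 19, 2)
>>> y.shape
(37, 37)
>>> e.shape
(3, 5, 2, 3)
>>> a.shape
(37,)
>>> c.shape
(7,)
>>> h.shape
(37, 2, 37, 19)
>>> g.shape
(37, 37)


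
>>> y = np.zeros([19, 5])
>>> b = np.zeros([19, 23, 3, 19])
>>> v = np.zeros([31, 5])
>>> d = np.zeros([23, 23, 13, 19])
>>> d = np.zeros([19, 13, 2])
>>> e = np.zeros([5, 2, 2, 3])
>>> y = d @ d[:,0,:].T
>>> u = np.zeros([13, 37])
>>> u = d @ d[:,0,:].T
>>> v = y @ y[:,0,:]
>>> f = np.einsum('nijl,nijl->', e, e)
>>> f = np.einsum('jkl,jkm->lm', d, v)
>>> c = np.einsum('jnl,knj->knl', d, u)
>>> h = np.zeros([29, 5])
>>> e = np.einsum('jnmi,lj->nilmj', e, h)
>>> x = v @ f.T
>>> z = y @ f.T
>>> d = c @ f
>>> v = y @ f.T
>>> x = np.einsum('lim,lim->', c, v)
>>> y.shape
(19, 13, 19)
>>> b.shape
(19, 23, 3, 19)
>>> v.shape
(19, 13, 2)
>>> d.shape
(19, 13, 19)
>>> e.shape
(2, 3, 29, 2, 5)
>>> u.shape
(19, 13, 19)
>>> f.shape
(2, 19)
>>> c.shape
(19, 13, 2)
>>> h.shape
(29, 5)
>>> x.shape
()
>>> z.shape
(19, 13, 2)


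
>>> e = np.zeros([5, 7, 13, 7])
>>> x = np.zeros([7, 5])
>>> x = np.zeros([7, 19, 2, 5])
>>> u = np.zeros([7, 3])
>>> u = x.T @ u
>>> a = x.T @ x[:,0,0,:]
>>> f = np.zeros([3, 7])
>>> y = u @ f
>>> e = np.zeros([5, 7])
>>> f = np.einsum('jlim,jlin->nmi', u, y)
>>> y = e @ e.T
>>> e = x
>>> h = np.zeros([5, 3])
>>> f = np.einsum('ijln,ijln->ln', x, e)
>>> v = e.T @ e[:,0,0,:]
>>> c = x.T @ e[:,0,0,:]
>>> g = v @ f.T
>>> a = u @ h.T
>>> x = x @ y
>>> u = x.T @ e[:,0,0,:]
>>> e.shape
(7, 19, 2, 5)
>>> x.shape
(7, 19, 2, 5)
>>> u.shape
(5, 2, 19, 5)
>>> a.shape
(5, 2, 19, 5)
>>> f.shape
(2, 5)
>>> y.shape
(5, 5)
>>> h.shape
(5, 3)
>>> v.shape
(5, 2, 19, 5)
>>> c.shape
(5, 2, 19, 5)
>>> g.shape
(5, 2, 19, 2)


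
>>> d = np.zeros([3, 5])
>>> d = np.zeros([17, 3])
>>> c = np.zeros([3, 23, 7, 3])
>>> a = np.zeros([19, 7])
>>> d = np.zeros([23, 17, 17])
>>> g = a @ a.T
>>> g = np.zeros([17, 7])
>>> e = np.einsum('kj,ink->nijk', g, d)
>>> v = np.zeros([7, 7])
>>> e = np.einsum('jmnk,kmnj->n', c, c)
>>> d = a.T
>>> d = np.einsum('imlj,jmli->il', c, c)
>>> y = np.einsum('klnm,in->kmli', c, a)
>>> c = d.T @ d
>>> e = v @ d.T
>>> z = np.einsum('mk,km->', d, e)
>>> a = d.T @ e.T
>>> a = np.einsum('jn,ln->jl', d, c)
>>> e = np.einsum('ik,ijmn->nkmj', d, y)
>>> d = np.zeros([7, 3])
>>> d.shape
(7, 3)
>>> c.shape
(7, 7)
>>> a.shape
(3, 7)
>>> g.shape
(17, 7)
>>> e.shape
(19, 7, 23, 3)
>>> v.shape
(7, 7)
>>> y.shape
(3, 3, 23, 19)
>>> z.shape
()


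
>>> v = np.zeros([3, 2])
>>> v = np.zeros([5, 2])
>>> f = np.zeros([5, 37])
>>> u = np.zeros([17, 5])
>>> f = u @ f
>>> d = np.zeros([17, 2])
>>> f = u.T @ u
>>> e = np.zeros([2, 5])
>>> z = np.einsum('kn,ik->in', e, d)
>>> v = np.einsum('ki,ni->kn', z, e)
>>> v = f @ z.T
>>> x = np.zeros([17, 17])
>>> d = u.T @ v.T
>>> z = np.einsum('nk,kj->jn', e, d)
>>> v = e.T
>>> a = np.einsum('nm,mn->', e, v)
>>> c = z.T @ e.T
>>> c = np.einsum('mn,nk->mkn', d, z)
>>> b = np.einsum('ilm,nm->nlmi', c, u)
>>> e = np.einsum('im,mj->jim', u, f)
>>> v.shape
(5, 2)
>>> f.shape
(5, 5)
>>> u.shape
(17, 5)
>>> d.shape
(5, 5)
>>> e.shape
(5, 17, 5)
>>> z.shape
(5, 2)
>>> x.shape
(17, 17)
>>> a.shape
()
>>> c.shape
(5, 2, 5)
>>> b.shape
(17, 2, 5, 5)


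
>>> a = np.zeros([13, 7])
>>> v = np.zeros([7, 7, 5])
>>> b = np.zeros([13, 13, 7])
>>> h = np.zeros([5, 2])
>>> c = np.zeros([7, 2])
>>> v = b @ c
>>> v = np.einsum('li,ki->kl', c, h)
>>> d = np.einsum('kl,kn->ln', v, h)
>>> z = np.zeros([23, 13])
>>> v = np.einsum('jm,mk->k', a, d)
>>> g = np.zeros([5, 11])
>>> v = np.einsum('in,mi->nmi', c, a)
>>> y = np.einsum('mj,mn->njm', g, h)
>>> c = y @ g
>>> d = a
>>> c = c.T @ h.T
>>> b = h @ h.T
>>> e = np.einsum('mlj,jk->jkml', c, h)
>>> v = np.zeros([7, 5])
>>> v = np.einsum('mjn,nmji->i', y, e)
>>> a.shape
(13, 7)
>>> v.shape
(11,)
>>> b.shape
(5, 5)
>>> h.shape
(5, 2)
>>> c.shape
(11, 11, 5)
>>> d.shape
(13, 7)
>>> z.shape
(23, 13)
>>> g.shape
(5, 11)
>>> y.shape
(2, 11, 5)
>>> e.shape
(5, 2, 11, 11)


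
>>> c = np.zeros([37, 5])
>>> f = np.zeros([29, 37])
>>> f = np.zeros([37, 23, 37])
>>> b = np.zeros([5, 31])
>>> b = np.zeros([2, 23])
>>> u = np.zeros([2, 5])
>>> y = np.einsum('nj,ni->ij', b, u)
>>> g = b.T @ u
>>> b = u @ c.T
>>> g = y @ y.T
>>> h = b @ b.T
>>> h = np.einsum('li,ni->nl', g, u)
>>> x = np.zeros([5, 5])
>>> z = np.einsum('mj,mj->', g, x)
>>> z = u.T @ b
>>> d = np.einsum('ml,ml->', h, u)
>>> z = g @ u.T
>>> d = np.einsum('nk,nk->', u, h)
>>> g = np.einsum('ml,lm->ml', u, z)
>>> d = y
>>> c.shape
(37, 5)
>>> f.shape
(37, 23, 37)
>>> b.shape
(2, 37)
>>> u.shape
(2, 5)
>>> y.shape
(5, 23)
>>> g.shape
(2, 5)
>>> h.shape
(2, 5)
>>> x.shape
(5, 5)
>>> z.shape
(5, 2)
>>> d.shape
(5, 23)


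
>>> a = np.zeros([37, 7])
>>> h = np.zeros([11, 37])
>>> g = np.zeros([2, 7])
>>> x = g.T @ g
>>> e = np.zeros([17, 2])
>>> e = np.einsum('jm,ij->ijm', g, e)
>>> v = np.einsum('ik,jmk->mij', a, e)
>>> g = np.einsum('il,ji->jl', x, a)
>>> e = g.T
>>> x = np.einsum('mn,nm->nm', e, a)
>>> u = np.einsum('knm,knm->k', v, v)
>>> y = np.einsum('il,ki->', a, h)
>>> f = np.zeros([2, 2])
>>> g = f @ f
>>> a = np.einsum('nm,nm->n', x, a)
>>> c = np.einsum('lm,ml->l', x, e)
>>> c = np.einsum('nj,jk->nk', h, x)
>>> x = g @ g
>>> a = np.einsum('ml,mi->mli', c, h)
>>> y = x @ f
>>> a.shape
(11, 7, 37)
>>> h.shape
(11, 37)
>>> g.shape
(2, 2)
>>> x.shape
(2, 2)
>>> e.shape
(7, 37)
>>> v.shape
(2, 37, 17)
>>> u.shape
(2,)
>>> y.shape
(2, 2)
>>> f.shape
(2, 2)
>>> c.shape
(11, 7)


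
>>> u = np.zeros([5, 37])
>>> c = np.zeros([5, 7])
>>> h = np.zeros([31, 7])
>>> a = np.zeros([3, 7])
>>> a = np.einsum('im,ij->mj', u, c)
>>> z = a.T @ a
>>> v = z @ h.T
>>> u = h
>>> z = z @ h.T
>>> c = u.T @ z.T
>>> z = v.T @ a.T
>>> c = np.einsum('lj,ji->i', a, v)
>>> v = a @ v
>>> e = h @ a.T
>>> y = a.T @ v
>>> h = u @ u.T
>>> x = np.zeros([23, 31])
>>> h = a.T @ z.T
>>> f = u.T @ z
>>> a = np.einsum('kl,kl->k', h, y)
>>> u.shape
(31, 7)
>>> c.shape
(31,)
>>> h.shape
(7, 31)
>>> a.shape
(7,)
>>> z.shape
(31, 37)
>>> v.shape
(37, 31)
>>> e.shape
(31, 37)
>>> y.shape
(7, 31)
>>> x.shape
(23, 31)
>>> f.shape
(7, 37)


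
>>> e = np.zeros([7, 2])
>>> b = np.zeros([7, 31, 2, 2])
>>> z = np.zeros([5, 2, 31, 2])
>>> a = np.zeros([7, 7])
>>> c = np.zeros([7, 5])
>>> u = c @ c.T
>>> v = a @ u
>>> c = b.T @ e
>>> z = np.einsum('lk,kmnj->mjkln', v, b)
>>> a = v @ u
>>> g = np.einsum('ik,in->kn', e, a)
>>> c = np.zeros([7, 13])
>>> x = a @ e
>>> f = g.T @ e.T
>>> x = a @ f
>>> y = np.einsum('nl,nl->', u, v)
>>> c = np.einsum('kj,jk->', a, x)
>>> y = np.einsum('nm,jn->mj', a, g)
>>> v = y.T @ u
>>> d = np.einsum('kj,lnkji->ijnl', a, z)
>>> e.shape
(7, 2)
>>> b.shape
(7, 31, 2, 2)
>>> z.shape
(31, 2, 7, 7, 2)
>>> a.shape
(7, 7)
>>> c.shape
()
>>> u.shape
(7, 7)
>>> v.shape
(2, 7)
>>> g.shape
(2, 7)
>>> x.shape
(7, 7)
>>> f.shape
(7, 7)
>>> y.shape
(7, 2)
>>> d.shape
(2, 7, 2, 31)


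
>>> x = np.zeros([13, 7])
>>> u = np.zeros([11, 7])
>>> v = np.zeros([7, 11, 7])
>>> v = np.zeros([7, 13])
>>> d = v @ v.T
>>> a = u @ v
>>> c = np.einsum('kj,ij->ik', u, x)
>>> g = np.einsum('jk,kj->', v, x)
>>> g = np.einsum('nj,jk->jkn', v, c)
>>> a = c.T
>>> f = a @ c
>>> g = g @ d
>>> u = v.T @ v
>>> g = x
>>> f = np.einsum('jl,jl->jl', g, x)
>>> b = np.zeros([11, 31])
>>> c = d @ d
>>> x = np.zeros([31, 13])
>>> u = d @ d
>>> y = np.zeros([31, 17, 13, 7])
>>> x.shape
(31, 13)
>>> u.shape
(7, 7)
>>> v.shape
(7, 13)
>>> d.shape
(7, 7)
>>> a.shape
(11, 13)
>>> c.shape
(7, 7)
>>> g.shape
(13, 7)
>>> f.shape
(13, 7)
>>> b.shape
(11, 31)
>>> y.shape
(31, 17, 13, 7)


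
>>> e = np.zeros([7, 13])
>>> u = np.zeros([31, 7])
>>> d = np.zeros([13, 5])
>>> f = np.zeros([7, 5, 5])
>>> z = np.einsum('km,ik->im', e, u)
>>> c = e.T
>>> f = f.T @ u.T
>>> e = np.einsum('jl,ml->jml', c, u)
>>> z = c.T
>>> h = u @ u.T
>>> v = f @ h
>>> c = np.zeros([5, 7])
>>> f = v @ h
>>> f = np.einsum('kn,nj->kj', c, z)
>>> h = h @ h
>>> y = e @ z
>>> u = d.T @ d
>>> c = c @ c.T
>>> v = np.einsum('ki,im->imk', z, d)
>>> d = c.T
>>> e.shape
(13, 31, 7)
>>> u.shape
(5, 5)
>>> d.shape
(5, 5)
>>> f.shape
(5, 13)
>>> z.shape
(7, 13)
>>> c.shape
(5, 5)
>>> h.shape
(31, 31)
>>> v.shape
(13, 5, 7)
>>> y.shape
(13, 31, 13)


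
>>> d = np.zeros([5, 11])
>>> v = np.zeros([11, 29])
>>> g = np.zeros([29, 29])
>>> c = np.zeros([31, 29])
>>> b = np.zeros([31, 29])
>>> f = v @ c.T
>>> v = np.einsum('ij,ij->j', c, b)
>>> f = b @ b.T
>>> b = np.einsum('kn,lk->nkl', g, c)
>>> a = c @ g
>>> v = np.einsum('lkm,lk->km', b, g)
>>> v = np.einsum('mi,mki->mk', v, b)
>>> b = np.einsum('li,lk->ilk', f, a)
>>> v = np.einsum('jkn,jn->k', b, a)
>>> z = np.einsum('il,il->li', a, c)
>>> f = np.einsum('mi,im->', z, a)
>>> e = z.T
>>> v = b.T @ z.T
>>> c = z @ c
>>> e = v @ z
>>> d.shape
(5, 11)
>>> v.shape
(29, 31, 29)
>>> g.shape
(29, 29)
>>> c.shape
(29, 29)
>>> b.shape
(31, 31, 29)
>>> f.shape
()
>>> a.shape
(31, 29)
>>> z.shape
(29, 31)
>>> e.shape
(29, 31, 31)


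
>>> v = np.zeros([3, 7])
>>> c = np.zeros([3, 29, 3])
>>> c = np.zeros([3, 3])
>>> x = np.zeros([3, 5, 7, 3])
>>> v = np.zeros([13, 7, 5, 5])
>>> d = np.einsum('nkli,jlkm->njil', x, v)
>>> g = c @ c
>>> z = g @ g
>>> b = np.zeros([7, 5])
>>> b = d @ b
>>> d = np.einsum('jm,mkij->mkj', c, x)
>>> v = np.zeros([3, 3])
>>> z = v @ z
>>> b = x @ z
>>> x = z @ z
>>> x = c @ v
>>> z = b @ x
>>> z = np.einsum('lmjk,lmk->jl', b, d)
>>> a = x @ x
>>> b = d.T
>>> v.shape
(3, 3)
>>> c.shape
(3, 3)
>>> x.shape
(3, 3)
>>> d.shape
(3, 5, 3)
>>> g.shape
(3, 3)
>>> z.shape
(7, 3)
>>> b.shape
(3, 5, 3)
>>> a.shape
(3, 3)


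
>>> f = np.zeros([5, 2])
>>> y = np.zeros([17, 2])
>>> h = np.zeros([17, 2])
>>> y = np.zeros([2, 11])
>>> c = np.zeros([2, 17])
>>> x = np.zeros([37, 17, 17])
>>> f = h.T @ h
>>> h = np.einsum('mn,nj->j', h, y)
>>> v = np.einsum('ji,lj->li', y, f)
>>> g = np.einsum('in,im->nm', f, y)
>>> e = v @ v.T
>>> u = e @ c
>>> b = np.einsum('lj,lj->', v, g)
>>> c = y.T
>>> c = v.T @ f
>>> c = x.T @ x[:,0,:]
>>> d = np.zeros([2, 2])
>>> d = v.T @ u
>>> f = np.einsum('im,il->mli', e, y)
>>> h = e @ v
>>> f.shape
(2, 11, 2)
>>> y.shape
(2, 11)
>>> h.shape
(2, 11)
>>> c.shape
(17, 17, 17)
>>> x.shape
(37, 17, 17)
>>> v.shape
(2, 11)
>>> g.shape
(2, 11)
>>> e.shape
(2, 2)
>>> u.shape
(2, 17)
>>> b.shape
()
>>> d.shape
(11, 17)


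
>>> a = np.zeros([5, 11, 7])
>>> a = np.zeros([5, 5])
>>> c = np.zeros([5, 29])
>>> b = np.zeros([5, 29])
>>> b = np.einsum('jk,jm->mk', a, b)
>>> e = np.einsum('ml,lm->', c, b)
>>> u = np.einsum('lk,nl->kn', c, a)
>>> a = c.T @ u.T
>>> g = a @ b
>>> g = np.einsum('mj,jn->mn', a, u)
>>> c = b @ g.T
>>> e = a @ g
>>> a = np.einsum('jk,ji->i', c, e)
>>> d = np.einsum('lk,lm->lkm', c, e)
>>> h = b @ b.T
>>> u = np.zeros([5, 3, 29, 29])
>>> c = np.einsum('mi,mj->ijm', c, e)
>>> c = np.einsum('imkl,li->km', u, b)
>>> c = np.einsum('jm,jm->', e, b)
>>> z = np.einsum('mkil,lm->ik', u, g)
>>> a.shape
(5,)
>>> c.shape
()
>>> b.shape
(29, 5)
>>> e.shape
(29, 5)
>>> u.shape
(5, 3, 29, 29)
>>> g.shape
(29, 5)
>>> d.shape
(29, 29, 5)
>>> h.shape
(29, 29)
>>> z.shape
(29, 3)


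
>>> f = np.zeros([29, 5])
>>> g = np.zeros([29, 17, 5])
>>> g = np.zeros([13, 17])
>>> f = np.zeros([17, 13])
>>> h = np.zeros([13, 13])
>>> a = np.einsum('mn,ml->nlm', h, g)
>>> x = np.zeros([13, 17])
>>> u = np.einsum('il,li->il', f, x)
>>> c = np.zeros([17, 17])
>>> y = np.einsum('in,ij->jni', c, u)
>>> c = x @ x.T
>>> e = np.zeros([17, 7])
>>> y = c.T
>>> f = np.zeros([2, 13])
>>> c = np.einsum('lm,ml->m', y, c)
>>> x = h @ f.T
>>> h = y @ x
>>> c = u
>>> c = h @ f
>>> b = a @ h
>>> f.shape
(2, 13)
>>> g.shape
(13, 17)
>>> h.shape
(13, 2)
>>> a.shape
(13, 17, 13)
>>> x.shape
(13, 2)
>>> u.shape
(17, 13)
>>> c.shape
(13, 13)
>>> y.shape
(13, 13)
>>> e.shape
(17, 7)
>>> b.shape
(13, 17, 2)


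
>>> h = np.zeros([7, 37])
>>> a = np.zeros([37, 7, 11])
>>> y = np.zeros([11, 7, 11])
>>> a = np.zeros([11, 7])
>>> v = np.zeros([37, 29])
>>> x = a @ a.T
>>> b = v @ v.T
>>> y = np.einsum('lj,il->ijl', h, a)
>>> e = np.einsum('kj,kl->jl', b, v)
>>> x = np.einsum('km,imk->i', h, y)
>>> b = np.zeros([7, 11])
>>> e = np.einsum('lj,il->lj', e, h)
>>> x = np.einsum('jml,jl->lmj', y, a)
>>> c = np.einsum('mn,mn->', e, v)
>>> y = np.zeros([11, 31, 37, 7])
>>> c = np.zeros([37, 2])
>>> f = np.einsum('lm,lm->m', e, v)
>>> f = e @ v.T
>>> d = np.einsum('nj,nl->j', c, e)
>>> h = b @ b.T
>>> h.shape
(7, 7)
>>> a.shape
(11, 7)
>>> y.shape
(11, 31, 37, 7)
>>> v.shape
(37, 29)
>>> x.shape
(7, 37, 11)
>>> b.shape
(7, 11)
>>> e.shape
(37, 29)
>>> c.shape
(37, 2)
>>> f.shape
(37, 37)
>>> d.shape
(2,)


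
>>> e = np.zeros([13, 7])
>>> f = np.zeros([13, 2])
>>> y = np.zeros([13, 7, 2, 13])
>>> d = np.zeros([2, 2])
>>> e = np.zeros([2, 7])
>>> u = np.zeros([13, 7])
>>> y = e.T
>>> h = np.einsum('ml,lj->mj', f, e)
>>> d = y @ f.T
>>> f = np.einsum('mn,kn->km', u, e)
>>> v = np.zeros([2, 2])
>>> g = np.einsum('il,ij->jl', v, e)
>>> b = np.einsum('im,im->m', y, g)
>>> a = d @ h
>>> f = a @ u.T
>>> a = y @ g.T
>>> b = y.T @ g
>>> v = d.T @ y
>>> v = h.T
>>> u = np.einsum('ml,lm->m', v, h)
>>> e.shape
(2, 7)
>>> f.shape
(7, 13)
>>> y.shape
(7, 2)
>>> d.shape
(7, 13)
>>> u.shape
(7,)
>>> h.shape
(13, 7)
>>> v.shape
(7, 13)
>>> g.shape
(7, 2)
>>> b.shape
(2, 2)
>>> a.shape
(7, 7)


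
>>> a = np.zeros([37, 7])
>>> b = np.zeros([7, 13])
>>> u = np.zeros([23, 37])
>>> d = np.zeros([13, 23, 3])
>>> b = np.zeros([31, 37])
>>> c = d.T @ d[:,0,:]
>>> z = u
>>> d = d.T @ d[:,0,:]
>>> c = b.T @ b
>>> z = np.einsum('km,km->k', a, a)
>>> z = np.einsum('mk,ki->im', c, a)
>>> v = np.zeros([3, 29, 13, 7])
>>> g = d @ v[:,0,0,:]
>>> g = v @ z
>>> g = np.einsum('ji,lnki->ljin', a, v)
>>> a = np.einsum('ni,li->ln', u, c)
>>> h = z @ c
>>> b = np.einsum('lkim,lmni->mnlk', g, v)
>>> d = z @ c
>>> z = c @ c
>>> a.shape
(37, 23)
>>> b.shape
(29, 13, 3, 37)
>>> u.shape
(23, 37)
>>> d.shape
(7, 37)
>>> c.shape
(37, 37)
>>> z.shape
(37, 37)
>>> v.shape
(3, 29, 13, 7)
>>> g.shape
(3, 37, 7, 29)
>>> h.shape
(7, 37)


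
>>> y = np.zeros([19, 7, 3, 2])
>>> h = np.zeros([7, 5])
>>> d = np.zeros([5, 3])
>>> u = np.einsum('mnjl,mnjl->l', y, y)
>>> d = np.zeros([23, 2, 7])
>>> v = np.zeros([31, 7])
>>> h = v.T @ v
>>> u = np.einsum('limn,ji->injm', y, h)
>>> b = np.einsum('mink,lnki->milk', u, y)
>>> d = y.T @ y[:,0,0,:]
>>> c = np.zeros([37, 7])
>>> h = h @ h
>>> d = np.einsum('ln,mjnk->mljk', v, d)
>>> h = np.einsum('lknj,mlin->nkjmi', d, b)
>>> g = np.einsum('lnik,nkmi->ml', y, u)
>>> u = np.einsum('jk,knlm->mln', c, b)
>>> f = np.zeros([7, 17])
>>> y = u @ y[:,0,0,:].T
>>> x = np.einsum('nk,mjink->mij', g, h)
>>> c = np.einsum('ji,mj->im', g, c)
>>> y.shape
(3, 19, 19)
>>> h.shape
(3, 31, 2, 7, 19)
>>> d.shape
(2, 31, 3, 2)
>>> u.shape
(3, 19, 2)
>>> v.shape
(31, 7)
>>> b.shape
(7, 2, 19, 3)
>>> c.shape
(19, 37)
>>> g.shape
(7, 19)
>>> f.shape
(7, 17)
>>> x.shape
(3, 2, 31)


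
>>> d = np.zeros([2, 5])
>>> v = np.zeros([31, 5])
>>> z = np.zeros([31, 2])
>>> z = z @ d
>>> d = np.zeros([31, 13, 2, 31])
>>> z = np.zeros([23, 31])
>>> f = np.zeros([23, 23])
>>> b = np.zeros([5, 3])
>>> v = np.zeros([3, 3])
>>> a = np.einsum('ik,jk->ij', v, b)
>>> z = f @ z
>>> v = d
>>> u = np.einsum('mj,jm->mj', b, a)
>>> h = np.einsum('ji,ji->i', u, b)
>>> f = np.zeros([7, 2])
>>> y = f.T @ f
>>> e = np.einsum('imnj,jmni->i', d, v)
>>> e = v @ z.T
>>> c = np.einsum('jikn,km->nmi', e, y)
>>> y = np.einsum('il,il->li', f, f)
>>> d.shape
(31, 13, 2, 31)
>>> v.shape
(31, 13, 2, 31)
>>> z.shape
(23, 31)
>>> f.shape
(7, 2)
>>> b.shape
(5, 3)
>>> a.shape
(3, 5)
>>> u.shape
(5, 3)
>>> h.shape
(3,)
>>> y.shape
(2, 7)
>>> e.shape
(31, 13, 2, 23)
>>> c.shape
(23, 2, 13)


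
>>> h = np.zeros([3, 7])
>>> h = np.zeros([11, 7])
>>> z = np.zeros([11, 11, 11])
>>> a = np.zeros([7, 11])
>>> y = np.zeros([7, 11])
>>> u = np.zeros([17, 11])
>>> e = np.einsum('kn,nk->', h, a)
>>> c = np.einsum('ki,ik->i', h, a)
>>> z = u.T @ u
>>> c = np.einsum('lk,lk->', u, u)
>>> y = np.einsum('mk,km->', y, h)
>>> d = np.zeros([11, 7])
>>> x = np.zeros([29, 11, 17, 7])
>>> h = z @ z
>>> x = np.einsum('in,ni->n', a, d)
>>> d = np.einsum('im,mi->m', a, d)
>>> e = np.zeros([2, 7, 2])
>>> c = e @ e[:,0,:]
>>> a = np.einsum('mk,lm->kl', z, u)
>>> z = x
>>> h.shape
(11, 11)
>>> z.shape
(11,)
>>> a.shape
(11, 17)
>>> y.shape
()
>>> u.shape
(17, 11)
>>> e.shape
(2, 7, 2)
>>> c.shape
(2, 7, 2)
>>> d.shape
(11,)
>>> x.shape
(11,)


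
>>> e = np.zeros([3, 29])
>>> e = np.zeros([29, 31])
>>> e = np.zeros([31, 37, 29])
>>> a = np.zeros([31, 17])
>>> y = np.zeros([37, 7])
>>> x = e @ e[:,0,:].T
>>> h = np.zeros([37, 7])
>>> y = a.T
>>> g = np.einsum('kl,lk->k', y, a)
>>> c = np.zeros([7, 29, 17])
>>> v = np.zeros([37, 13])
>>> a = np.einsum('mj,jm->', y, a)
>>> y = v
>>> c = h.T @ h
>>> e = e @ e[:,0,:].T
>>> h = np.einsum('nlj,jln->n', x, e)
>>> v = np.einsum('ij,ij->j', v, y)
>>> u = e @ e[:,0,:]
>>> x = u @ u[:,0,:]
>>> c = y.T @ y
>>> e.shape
(31, 37, 31)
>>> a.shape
()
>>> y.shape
(37, 13)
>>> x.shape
(31, 37, 31)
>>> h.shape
(31,)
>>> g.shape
(17,)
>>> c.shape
(13, 13)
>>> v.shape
(13,)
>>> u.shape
(31, 37, 31)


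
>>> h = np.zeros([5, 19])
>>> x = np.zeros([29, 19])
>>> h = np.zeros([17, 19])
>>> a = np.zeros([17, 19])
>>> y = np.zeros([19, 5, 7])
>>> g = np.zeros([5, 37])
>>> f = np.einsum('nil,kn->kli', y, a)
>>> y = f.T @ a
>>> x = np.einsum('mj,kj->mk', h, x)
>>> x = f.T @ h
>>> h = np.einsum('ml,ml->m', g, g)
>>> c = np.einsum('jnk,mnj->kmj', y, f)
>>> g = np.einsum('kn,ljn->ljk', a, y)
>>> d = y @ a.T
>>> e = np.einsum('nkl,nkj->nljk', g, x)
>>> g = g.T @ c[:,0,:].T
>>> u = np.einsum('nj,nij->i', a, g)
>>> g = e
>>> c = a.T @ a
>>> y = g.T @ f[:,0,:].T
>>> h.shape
(5,)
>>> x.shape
(5, 7, 19)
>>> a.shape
(17, 19)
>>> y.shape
(7, 19, 17, 17)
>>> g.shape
(5, 17, 19, 7)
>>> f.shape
(17, 7, 5)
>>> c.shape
(19, 19)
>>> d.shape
(5, 7, 17)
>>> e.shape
(5, 17, 19, 7)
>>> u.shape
(7,)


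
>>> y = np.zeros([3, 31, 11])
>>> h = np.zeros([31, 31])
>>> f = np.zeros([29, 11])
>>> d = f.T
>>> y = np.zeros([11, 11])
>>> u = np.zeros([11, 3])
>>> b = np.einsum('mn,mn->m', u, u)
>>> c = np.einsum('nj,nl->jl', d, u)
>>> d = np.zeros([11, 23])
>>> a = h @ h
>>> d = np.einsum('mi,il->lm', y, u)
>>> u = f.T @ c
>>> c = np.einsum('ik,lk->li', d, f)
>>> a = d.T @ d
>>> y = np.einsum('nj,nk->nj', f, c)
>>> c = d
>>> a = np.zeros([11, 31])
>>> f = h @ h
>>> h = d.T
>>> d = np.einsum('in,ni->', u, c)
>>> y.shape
(29, 11)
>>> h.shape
(11, 3)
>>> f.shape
(31, 31)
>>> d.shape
()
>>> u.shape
(11, 3)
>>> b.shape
(11,)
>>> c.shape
(3, 11)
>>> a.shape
(11, 31)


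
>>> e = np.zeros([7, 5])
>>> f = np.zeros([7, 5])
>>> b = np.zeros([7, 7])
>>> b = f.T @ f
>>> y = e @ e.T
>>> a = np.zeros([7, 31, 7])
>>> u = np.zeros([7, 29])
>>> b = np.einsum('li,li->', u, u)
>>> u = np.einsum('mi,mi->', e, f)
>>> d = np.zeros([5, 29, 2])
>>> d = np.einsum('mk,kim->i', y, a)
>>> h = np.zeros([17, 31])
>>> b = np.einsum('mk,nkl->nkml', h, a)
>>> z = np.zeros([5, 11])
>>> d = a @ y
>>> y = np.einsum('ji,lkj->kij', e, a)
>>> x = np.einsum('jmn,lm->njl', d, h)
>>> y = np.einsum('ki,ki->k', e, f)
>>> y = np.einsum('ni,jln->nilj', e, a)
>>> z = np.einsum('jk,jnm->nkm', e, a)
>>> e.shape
(7, 5)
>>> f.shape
(7, 5)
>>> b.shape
(7, 31, 17, 7)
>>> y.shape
(7, 5, 31, 7)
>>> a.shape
(7, 31, 7)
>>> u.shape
()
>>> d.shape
(7, 31, 7)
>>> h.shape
(17, 31)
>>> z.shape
(31, 5, 7)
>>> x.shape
(7, 7, 17)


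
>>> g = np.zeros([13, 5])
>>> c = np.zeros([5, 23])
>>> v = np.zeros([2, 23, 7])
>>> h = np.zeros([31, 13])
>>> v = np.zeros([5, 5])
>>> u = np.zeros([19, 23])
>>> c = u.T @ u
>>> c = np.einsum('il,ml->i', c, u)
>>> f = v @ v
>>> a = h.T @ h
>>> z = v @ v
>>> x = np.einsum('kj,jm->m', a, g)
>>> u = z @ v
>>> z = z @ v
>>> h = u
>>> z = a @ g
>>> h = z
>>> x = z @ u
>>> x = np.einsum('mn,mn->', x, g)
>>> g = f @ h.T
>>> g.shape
(5, 13)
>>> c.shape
(23,)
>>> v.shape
(5, 5)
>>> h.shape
(13, 5)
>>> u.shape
(5, 5)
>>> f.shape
(5, 5)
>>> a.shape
(13, 13)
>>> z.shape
(13, 5)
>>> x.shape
()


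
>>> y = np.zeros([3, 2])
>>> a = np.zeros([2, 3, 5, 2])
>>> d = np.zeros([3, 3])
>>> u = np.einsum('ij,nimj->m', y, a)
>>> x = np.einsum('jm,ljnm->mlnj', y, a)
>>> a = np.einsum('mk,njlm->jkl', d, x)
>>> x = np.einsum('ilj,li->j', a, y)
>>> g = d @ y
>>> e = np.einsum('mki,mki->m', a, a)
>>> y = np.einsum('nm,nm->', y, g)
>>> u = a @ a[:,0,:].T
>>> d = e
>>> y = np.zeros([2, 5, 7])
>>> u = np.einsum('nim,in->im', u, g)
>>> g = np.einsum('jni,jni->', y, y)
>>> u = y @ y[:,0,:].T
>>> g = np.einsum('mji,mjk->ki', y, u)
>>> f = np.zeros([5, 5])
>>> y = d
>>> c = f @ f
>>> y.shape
(2,)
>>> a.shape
(2, 3, 5)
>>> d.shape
(2,)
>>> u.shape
(2, 5, 2)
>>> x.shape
(5,)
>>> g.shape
(2, 7)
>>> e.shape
(2,)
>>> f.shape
(5, 5)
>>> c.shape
(5, 5)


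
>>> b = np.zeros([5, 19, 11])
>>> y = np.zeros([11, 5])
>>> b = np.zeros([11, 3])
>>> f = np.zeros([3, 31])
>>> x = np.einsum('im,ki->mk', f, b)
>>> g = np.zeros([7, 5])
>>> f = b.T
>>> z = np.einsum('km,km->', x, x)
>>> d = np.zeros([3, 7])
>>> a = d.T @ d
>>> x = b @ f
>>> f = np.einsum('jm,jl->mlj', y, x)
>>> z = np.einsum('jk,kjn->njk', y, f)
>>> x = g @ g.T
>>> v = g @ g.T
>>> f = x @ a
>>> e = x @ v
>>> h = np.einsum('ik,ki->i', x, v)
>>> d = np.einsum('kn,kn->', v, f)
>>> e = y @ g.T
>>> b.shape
(11, 3)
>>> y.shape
(11, 5)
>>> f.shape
(7, 7)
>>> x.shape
(7, 7)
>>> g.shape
(7, 5)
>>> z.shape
(11, 11, 5)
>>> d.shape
()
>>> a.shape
(7, 7)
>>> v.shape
(7, 7)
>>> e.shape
(11, 7)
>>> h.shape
(7,)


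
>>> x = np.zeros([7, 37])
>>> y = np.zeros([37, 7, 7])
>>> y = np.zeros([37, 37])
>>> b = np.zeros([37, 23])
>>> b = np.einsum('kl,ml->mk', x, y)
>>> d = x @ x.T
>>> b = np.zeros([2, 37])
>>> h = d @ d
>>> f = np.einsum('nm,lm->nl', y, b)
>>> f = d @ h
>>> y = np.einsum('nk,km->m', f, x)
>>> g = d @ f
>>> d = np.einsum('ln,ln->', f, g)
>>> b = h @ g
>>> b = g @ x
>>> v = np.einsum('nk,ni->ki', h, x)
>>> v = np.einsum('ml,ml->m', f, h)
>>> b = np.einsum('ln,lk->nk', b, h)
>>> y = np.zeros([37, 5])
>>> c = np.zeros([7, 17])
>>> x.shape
(7, 37)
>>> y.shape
(37, 5)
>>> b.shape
(37, 7)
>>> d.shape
()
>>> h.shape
(7, 7)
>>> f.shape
(7, 7)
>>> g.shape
(7, 7)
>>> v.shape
(7,)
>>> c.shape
(7, 17)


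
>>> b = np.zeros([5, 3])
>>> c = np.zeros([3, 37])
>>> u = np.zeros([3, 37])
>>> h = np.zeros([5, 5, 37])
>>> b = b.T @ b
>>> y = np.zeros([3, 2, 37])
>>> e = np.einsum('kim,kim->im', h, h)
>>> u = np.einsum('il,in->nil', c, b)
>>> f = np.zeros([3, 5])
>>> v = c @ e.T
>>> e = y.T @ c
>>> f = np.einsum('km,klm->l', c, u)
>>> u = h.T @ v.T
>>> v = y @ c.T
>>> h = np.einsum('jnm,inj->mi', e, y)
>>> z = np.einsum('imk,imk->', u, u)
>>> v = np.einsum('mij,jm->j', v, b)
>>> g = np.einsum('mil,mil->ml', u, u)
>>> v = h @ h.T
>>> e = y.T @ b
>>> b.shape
(3, 3)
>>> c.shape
(3, 37)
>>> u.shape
(37, 5, 3)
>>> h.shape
(37, 3)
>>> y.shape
(3, 2, 37)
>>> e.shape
(37, 2, 3)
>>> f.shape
(3,)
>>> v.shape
(37, 37)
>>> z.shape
()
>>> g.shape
(37, 3)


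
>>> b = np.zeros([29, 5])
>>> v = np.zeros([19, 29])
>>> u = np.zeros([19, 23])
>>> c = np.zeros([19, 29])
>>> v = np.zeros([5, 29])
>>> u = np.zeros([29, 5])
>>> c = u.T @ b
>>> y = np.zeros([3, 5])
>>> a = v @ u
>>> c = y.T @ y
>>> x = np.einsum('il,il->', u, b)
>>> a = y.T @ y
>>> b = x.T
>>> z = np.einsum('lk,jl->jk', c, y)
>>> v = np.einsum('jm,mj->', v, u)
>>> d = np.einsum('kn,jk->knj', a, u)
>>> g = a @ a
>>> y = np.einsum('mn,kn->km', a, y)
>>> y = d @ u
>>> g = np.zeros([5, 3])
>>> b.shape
()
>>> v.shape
()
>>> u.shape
(29, 5)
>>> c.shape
(5, 5)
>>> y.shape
(5, 5, 5)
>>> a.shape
(5, 5)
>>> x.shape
()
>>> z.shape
(3, 5)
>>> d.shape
(5, 5, 29)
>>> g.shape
(5, 3)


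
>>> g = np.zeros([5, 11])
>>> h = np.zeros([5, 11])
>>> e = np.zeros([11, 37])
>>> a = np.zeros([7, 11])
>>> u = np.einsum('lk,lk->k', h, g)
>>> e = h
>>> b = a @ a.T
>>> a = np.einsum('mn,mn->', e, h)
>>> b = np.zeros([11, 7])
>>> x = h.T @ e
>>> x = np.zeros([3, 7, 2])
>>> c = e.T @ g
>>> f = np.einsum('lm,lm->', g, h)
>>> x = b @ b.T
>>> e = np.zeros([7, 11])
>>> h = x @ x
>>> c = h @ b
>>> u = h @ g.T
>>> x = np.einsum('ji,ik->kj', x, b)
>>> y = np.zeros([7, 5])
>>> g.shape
(5, 11)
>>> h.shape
(11, 11)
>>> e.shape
(7, 11)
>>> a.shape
()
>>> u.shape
(11, 5)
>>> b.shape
(11, 7)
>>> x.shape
(7, 11)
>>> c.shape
(11, 7)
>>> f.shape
()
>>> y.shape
(7, 5)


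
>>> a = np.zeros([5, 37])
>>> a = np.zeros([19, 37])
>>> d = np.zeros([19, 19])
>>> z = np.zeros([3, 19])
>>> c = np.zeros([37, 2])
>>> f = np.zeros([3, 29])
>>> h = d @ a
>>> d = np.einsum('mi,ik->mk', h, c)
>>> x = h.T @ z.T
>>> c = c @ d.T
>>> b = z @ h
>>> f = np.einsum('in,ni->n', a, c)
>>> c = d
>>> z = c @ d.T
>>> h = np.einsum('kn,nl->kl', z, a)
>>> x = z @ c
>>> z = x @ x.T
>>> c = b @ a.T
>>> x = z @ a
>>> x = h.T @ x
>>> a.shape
(19, 37)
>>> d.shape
(19, 2)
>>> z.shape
(19, 19)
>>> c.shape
(3, 19)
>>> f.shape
(37,)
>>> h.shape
(19, 37)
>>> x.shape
(37, 37)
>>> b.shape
(3, 37)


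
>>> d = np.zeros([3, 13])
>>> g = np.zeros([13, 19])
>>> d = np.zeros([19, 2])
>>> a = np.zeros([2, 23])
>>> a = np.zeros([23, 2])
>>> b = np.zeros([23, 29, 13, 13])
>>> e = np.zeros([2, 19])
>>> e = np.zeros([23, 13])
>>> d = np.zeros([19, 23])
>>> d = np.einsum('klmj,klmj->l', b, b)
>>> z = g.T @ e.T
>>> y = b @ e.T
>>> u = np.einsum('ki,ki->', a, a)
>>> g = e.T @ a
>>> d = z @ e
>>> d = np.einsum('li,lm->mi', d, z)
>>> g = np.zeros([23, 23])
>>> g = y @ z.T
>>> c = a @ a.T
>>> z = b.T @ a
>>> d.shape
(23, 13)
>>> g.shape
(23, 29, 13, 19)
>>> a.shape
(23, 2)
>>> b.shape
(23, 29, 13, 13)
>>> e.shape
(23, 13)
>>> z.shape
(13, 13, 29, 2)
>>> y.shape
(23, 29, 13, 23)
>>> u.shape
()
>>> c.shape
(23, 23)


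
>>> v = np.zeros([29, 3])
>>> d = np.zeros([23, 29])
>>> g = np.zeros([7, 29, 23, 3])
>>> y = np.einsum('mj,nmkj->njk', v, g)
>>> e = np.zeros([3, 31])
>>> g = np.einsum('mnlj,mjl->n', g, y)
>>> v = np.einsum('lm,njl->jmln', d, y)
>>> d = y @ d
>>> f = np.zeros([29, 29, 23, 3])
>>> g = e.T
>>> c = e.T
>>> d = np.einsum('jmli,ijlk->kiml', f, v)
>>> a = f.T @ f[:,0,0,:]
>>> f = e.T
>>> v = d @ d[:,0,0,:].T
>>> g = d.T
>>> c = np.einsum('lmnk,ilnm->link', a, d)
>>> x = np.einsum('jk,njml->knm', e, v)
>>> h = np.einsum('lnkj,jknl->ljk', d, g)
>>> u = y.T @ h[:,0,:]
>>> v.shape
(7, 3, 29, 7)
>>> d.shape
(7, 3, 29, 23)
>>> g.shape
(23, 29, 3, 7)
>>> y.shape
(7, 3, 23)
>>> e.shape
(3, 31)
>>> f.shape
(31, 3)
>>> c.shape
(3, 7, 29, 3)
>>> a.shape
(3, 23, 29, 3)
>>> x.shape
(31, 7, 29)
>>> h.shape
(7, 23, 29)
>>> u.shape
(23, 3, 29)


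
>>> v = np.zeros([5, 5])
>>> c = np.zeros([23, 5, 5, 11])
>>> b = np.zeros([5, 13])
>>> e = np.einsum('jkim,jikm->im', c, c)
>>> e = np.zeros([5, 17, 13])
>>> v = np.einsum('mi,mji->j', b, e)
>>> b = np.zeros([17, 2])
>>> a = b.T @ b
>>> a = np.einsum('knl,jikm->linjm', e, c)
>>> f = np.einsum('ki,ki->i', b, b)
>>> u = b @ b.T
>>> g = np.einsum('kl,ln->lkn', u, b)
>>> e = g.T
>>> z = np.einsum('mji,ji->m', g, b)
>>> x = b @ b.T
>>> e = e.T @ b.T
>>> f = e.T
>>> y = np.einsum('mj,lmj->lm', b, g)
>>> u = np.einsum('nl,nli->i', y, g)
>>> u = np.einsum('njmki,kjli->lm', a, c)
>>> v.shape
(17,)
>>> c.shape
(23, 5, 5, 11)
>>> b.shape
(17, 2)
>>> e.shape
(17, 17, 17)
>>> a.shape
(13, 5, 17, 23, 11)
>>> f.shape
(17, 17, 17)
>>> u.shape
(5, 17)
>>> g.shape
(17, 17, 2)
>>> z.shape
(17,)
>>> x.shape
(17, 17)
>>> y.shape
(17, 17)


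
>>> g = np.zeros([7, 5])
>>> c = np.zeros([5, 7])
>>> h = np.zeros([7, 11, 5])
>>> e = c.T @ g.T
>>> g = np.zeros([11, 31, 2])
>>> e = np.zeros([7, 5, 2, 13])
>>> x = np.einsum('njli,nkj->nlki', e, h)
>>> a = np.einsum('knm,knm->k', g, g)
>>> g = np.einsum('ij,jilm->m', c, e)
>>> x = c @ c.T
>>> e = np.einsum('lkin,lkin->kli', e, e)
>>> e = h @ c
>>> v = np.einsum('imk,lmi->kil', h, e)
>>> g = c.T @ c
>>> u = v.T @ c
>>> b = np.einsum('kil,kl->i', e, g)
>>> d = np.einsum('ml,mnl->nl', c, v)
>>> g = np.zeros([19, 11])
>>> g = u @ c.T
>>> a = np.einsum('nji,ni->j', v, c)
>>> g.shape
(7, 7, 5)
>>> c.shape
(5, 7)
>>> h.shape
(7, 11, 5)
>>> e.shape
(7, 11, 7)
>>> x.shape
(5, 5)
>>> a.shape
(7,)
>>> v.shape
(5, 7, 7)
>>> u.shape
(7, 7, 7)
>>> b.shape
(11,)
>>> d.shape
(7, 7)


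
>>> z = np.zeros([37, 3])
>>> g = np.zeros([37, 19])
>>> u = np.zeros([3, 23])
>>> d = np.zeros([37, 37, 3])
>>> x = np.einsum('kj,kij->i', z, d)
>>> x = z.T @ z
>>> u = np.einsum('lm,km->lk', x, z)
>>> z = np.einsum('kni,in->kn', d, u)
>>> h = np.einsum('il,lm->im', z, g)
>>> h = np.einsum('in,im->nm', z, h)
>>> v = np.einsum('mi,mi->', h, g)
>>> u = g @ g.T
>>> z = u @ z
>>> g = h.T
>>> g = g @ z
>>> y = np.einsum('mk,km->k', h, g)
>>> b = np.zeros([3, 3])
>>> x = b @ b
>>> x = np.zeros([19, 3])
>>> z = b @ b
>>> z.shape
(3, 3)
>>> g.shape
(19, 37)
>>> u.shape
(37, 37)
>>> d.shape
(37, 37, 3)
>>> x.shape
(19, 3)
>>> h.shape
(37, 19)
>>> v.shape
()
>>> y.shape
(19,)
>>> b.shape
(3, 3)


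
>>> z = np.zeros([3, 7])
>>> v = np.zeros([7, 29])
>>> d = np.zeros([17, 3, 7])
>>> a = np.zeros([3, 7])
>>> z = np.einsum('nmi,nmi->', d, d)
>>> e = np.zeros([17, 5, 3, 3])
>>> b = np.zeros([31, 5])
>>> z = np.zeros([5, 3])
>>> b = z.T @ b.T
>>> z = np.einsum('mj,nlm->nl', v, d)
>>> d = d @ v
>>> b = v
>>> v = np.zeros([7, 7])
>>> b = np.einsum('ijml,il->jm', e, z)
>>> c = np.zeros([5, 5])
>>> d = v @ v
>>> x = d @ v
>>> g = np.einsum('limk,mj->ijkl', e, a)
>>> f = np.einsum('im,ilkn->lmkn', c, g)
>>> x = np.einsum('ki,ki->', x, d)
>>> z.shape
(17, 3)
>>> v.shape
(7, 7)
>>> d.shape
(7, 7)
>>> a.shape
(3, 7)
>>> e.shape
(17, 5, 3, 3)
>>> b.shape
(5, 3)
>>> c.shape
(5, 5)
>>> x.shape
()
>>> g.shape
(5, 7, 3, 17)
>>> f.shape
(7, 5, 3, 17)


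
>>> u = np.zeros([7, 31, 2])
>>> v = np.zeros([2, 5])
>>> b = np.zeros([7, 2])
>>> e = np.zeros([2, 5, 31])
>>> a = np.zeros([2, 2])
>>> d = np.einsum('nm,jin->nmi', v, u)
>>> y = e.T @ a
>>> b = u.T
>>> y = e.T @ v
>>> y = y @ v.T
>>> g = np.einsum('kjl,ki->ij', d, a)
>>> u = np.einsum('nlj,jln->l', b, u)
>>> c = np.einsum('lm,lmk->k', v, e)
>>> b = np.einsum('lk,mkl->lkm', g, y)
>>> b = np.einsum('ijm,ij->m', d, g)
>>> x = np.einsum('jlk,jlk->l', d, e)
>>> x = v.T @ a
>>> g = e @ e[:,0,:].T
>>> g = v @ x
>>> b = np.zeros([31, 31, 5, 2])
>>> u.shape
(31,)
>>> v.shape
(2, 5)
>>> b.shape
(31, 31, 5, 2)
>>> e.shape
(2, 5, 31)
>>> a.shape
(2, 2)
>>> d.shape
(2, 5, 31)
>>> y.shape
(31, 5, 2)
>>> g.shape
(2, 2)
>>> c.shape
(31,)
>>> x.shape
(5, 2)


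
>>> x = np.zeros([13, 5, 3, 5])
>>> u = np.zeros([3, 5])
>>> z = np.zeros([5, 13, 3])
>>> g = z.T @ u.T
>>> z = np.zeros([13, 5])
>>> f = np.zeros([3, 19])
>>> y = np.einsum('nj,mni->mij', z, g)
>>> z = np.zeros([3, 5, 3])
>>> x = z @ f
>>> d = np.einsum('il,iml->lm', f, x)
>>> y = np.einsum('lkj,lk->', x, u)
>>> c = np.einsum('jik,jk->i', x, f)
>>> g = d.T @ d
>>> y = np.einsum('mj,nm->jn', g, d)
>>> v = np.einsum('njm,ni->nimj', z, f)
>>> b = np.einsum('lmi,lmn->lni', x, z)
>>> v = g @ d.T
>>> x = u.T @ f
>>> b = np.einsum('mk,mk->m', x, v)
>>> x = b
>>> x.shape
(5,)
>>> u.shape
(3, 5)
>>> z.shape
(3, 5, 3)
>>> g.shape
(5, 5)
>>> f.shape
(3, 19)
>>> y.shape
(5, 19)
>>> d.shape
(19, 5)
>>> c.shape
(5,)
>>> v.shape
(5, 19)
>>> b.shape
(5,)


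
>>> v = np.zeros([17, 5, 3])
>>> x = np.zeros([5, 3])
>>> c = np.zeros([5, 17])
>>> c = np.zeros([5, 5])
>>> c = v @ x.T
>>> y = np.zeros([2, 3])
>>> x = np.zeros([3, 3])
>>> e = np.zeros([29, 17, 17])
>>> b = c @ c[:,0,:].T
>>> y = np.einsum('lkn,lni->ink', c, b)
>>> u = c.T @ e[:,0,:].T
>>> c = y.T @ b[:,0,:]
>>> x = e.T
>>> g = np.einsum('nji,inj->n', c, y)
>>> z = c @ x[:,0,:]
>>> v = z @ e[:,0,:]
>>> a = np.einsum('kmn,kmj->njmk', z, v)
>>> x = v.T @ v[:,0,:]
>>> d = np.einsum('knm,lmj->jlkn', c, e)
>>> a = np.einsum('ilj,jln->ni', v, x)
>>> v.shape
(5, 5, 17)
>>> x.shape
(17, 5, 17)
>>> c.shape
(5, 5, 17)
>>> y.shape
(17, 5, 5)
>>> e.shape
(29, 17, 17)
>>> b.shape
(17, 5, 17)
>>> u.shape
(5, 5, 29)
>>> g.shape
(5,)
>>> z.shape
(5, 5, 29)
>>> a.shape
(17, 5)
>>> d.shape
(17, 29, 5, 5)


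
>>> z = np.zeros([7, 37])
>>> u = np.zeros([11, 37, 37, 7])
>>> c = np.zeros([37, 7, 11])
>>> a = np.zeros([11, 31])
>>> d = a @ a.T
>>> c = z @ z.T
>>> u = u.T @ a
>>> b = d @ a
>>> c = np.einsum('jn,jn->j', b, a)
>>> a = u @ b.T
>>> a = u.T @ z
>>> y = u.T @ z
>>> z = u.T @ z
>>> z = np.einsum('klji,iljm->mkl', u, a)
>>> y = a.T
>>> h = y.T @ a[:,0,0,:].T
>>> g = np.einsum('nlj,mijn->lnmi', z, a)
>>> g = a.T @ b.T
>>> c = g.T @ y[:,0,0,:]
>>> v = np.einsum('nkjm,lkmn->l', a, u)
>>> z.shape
(37, 7, 37)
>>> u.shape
(7, 37, 37, 31)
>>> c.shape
(11, 37, 37, 31)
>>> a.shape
(31, 37, 37, 37)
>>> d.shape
(11, 11)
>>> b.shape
(11, 31)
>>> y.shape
(37, 37, 37, 31)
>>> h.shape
(31, 37, 37, 31)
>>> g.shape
(37, 37, 37, 11)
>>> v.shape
(7,)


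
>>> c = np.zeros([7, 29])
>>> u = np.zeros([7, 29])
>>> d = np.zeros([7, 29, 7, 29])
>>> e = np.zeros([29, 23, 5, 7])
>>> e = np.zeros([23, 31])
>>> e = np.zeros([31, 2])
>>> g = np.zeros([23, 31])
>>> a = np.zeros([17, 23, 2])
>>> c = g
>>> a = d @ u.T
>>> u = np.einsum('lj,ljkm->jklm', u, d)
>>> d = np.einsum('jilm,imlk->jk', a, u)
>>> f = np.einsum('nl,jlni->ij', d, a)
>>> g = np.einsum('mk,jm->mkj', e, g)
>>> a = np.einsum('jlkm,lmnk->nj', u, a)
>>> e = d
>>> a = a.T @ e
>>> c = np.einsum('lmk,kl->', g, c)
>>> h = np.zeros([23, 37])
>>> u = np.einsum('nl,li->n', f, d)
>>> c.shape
()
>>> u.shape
(7,)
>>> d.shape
(7, 29)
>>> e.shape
(7, 29)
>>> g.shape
(31, 2, 23)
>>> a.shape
(29, 29)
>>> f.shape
(7, 7)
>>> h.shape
(23, 37)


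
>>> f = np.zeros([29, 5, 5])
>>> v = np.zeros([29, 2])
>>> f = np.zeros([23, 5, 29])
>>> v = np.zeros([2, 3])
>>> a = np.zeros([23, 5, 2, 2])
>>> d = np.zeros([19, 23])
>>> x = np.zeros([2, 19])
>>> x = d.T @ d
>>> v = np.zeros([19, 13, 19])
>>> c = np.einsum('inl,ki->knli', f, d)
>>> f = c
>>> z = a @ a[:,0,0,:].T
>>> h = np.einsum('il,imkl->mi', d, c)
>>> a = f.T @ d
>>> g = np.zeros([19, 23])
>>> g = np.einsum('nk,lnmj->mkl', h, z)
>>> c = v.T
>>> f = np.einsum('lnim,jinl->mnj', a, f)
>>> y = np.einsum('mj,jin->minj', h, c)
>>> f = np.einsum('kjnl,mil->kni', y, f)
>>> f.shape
(5, 19, 29)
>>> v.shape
(19, 13, 19)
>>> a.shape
(23, 29, 5, 23)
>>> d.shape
(19, 23)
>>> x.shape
(23, 23)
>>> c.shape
(19, 13, 19)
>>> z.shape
(23, 5, 2, 23)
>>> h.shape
(5, 19)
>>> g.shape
(2, 19, 23)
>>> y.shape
(5, 13, 19, 19)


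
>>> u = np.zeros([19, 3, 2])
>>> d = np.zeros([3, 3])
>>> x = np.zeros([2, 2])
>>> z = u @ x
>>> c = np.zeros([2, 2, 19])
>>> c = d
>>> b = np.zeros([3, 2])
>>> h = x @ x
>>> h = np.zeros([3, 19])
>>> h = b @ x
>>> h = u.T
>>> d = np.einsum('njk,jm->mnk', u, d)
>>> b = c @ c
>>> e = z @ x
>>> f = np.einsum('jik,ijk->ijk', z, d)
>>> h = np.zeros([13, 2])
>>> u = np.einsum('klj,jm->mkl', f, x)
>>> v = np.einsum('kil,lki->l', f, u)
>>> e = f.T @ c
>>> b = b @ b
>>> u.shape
(2, 3, 19)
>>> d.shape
(3, 19, 2)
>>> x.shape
(2, 2)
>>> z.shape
(19, 3, 2)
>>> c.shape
(3, 3)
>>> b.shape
(3, 3)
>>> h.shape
(13, 2)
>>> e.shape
(2, 19, 3)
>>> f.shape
(3, 19, 2)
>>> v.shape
(2,)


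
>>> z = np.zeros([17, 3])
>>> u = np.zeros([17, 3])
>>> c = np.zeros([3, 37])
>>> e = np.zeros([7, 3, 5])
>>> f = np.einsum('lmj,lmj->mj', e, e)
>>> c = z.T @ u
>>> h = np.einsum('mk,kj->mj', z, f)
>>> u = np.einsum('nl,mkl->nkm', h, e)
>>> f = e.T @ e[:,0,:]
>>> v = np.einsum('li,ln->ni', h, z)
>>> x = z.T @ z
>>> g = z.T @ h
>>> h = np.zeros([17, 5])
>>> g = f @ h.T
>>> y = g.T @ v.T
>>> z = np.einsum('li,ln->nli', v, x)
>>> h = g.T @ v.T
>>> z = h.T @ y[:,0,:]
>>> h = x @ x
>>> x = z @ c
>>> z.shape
(3, 3, 3)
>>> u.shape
(17, 3, 7)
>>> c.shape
(3, 3)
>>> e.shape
(7, 3, 5)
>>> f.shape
(5, 3, 5)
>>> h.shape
(3, 3)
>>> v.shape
(3, 5)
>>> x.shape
(3, 3, 3)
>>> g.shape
(5, 3, 17)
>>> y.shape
(17, 3, 3)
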